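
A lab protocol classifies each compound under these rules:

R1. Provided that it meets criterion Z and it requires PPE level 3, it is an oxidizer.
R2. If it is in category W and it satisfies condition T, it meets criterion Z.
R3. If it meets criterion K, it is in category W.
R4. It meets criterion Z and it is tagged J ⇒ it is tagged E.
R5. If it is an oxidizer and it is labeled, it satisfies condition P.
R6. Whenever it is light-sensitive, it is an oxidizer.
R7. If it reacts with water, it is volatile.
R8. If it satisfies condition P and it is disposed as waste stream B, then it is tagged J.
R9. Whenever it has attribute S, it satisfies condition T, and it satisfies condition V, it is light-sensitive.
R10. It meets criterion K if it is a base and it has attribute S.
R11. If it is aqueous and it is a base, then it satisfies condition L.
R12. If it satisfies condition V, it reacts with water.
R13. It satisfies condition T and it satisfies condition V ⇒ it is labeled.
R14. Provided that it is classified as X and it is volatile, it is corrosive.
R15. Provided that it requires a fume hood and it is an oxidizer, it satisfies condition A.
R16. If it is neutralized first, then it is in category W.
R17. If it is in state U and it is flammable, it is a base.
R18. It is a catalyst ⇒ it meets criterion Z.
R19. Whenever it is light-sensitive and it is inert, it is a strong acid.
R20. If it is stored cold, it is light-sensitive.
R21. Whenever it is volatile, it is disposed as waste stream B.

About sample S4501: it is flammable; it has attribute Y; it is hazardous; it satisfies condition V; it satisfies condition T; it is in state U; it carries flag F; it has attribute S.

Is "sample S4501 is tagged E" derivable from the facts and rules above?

Yes

By R9 (it has attribute S, it satisfies condition T, it satisfies condition V): it is light-sensitive.
By R12 (it satisfies condition V): it reacts with water.
By R13 (it satisfies condition T, it satisfies condition V): it is labeled.
By R17 (it is in state U, it is flammable): it is a base.
By R6 (it is light-sensitive): it is an oxidizer.
By R7 (it reacts with water): it is volatile.
By R10 (it is a base, it has attribute S): it meets criterion K.
By R21 (it is volatile): it is disposed as waste stream B.
By R3 (it meets criterion K): it is in category W.
By R5 (it is an oxidizer, it is labeled): it satisfies condition P.
By R8 (it satisfies condition P, it is disposed as waste stream B): it is tagged J.
By R2 (it is in category W, it satisfies condition T): it meets criterion Z.
By R4 (it meets criterion Z, it is tagged J): it is tagged E.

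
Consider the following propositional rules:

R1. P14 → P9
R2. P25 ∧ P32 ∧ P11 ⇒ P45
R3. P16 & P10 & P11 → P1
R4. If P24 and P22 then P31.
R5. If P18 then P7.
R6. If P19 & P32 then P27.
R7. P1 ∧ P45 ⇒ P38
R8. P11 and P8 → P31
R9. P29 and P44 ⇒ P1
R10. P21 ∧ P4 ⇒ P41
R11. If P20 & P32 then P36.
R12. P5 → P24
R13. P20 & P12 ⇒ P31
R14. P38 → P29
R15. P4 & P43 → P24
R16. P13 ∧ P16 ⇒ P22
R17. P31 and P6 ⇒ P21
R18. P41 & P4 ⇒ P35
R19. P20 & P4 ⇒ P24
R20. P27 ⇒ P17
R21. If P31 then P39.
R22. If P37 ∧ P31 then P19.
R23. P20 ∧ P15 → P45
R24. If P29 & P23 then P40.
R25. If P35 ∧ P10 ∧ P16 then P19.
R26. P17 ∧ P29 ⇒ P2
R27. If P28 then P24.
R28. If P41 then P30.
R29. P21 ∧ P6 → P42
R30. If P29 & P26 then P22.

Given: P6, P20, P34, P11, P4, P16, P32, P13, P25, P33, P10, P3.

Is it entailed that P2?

Yes

P45  (by R2: P25, P32, P11)
P1  (by R3: P16, P10, P11)
P38  (by R7: P1, P45)
P29  (by R14: P38)
P22  (by R16: P13, P16)
P24  (by R19: P20, P4)
P31  (by R4: P24, P22)
P21  (by R17: P31, P6)
P41  (by R10: P21, P4)
P35  (by R18: P41, P4)
P19  (by R25: P35, P10, P16)
P27  (by R6: P19, P32)
P17  (by R20: P27)
P2  (by R26: P17, P29)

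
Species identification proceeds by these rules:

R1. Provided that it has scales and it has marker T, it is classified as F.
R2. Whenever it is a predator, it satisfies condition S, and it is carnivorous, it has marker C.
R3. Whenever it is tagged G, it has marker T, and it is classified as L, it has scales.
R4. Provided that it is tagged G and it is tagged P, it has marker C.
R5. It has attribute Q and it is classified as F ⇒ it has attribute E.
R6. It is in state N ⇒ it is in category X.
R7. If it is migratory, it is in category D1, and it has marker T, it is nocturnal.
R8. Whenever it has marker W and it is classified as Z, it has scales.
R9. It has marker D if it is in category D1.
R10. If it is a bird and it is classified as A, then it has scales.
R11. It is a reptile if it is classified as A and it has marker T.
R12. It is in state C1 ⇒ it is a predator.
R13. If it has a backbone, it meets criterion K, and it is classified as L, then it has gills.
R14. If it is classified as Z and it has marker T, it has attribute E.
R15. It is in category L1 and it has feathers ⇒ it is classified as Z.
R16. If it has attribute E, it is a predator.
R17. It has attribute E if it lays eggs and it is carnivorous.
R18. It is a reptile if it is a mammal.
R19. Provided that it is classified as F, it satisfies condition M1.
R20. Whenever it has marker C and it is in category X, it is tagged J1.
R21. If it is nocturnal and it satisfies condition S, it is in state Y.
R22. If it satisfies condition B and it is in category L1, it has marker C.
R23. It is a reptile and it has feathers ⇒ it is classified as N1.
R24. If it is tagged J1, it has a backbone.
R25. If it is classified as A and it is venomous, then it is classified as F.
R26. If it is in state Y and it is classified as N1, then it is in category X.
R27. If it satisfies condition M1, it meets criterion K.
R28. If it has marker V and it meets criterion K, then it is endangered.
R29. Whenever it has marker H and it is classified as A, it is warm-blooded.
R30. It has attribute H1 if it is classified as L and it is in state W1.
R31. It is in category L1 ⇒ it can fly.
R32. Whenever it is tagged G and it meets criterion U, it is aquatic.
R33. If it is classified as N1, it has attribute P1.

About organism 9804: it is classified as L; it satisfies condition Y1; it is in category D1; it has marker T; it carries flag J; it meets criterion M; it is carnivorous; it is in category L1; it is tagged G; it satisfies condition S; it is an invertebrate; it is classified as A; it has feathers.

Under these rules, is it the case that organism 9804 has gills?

No

Forward chaining from the given facts derives: has scales, has marker D, is a reptile, is classified as Z, is classified as N1, can fly, has attribute P1, is classified as F, has attribute E, is a predator, satisfies condition M1, meets criterion K, has marker C.
The only rule concluding "it has gills" is R13, which needs "it has a backbone"; that is never established.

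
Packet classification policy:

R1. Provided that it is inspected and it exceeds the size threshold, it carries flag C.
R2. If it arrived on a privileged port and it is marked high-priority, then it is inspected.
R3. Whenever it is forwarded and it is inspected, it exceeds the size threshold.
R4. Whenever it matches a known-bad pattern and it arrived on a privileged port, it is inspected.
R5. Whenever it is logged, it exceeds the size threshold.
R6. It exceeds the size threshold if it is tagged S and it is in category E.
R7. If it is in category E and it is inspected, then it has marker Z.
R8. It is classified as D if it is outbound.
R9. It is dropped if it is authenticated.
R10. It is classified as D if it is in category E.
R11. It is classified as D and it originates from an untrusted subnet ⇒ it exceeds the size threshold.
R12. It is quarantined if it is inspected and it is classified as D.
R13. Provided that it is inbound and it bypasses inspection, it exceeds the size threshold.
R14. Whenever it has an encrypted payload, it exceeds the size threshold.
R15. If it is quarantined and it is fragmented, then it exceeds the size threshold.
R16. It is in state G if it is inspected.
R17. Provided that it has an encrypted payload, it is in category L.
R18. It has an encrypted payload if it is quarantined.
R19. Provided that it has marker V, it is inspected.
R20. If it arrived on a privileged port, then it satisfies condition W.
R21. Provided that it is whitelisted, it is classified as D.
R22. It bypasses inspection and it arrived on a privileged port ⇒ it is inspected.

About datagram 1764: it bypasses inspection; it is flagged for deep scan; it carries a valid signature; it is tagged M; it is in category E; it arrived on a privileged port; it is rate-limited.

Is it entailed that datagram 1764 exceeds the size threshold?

Yes

By R10 (it is in category E): it is classified as D.
By R22 (it bypasses inspection, it arrived on a privileged port): it is inspected.
By R12 (it is inspected, it is classified as D): it is quarantined.
By R18 (it is quarantined): it has an encrypted payload.
By R14 (it has an encrypted payload): it exceeds the size threshold.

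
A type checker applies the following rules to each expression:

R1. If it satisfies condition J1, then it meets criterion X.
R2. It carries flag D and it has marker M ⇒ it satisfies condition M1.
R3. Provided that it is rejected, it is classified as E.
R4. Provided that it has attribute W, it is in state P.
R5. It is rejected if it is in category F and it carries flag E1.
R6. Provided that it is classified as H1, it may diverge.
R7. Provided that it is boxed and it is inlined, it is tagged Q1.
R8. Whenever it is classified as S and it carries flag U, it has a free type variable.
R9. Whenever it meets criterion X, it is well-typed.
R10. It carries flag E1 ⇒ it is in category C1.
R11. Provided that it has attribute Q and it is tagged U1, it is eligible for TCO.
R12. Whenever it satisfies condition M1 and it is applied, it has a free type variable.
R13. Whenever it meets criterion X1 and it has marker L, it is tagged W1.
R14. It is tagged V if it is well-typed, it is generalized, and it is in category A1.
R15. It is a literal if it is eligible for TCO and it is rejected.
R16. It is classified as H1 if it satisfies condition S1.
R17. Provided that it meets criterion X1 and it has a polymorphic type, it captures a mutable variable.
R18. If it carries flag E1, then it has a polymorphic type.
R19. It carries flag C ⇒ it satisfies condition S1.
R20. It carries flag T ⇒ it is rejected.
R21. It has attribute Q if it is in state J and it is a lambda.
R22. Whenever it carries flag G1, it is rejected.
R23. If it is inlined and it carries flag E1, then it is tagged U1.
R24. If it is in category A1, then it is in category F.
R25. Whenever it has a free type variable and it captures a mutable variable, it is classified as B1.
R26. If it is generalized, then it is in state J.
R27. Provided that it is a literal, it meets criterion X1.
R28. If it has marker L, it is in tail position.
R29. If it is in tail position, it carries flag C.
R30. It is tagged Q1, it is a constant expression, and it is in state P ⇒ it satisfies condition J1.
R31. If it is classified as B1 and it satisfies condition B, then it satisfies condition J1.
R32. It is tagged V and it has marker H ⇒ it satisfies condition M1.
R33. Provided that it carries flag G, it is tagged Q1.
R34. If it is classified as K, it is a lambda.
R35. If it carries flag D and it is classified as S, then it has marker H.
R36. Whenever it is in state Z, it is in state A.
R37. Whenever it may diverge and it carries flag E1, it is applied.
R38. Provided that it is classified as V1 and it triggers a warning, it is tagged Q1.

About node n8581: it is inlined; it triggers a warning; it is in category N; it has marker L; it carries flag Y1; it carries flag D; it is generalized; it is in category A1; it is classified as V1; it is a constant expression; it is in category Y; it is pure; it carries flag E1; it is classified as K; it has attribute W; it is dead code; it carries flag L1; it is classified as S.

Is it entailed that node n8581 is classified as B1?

Yes

By R4 (it has attribute W): it is in state P.
By R18 (it carries flag E1): it has a polymorphic type.
By R23 (it is inlined, it carries flag E1): it is tagged U1.
By R24 (it is in category A1): it is in category F.
By R26 (it is generalized): it is in state J.
By R28 (it has marker L): it is in tail position.
By R29 (it is in tail position): it carries flag C.
By R34 (it is classified as K): it is a lambda.
By R35 (it carries flag D, it is classified as S): it has marker H.
By R38 (it is classified as V1, it triggers a warning): it is tagged Q1.
By R5 (it is in category F, it carries flag E1): it is rejected.
By R19 (it carries flag C): it satisfies condition S1.
By R21 (it is in state J, it is a lambda): it has attribute Q.
By R30 (it is tagged Q1, it is a constant expression, it is in state P): it satisfies condition J1.
By R1 (it satisfies condition J1): it meets criterion X.
By R9 (it meets criterion X): it is well-typed.
By R11 (it has attribute Q, it is tagged U1): it is eligible for TCO.
By R14 (it is well-typed, it is generalized, it is in category A1): it is tagged V.
By R15 (it is eligible for TCO, it is rejected): it is a literal.
By R16 (it satisfies condition S1): it is classified as H1.
By R27 (it is a literal): it meets criterion X1.
By R32 (it is tagged V, it has marker H): it satisfies condition M1.
By R6 (it is classified as H1): it may diverge.
By R17 (it meets criterion X1, it has a polymorphic type): it captures a mutable variable.
By R37 (it may diverge, it carries flag E1): it is applied.
By R12 (it satisfies condition M1, it is applied): it has a free type variable.
By R25 (it has a free type variable, it captures a mutable variable): it is classified as B1.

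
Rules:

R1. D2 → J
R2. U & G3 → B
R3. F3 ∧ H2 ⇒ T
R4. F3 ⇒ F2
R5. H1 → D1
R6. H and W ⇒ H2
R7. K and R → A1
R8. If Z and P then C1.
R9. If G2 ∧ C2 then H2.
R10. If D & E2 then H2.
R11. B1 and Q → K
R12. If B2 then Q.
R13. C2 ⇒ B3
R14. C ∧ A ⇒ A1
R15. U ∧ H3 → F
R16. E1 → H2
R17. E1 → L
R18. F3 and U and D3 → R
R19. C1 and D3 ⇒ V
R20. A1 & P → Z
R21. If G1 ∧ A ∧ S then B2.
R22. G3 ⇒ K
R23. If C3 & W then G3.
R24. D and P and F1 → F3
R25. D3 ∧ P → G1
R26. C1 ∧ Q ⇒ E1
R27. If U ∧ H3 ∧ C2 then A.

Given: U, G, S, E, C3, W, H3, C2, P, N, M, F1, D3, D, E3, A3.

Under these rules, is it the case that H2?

Yes

G3  (by R23: C3, W)
F3  (by R24: D, P, F1)
G1  (by R25: D3, P)
A  (by R27: U, H3, C2)
R  (by R18: F3, U, D3)
B2  (by R21: G1, A, S)
K  (by R22: G3)
A1  (by R7: K, R)
Q  (by R12: B2)
Z  (by R20: A1, P)
C1  (by R8: Z, P)
E1  (by R26: C1, Q)
H2  (by R16: E1)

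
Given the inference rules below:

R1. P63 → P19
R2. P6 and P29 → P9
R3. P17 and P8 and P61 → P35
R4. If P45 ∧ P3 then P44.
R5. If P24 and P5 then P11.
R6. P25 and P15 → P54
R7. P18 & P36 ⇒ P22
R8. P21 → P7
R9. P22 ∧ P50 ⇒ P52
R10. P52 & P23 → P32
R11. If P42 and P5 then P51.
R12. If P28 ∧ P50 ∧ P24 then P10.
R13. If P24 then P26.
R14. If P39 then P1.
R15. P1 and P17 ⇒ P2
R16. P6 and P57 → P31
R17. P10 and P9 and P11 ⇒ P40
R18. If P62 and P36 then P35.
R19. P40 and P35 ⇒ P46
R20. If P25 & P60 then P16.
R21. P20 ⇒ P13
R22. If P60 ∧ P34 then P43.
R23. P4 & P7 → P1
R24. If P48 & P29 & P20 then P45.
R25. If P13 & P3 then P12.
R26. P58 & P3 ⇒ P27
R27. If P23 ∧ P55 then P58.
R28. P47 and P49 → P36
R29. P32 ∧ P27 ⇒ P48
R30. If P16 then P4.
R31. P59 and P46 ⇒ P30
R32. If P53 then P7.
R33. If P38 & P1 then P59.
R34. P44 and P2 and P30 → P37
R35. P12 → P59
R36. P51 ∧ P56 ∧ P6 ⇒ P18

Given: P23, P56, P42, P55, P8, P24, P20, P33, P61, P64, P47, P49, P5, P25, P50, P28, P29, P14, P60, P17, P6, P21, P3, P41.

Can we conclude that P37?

P9  (by R2: P6, P29)
P35  (by R3: P17, P8, P61)
P11  (by R5: P24, P5)
P7  (by R8: P21)
P51  (by R11: P42, P5)
P10  (by R12: P28, P50, P24)
P40  (by R17: P10, P9, P11)
P46  (by R19: P40, P35)
P16  (by R20: P25, P60)
P13  (by R21: P20)
P12  (by R25: P13, P3)
P58  (by R27: P23, P55)
P36  (by R28: P47, P49)
P4  (by R30: P16)
P59  (by R35: P12)
P18  (by R36: P51, P56, P6)
P22  (by R7: P18, P36)
P52  (by R9: P22, P50)
P32  (by R10: P52, P23)
P1  (by R23: P4, P7)
P27  (by R26: P58, P3)
P48  (by R29: P32, P27)
P30  (by R31: P59, P46)
P2  (by R15: P1, P17)
P45  (by R24: P48, P29, P20)
P44  (by R4: P45, P3)
P37  (by R34: P44, P2, P30)

Yes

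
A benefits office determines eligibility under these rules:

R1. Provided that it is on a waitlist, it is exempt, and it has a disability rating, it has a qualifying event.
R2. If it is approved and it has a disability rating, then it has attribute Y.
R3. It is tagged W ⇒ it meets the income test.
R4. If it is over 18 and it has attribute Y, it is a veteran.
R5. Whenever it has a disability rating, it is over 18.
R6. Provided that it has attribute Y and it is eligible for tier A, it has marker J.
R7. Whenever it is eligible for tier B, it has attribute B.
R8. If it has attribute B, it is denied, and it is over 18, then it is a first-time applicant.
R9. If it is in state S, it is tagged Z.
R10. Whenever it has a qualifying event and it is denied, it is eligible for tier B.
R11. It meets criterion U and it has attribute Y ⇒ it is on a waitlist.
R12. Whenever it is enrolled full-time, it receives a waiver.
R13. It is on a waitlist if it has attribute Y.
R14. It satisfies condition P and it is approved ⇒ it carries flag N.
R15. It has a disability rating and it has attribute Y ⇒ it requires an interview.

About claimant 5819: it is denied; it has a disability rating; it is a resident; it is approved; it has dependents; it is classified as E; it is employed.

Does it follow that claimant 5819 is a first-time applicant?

No

Forward chaining from the given facts derives: has attribute Y, is over 18, is on a waitlist, requires an interview, is a veteran.
The only rule concluding "it is a first-time applicant" is R8, which needs "it has attribute B"; that is never established.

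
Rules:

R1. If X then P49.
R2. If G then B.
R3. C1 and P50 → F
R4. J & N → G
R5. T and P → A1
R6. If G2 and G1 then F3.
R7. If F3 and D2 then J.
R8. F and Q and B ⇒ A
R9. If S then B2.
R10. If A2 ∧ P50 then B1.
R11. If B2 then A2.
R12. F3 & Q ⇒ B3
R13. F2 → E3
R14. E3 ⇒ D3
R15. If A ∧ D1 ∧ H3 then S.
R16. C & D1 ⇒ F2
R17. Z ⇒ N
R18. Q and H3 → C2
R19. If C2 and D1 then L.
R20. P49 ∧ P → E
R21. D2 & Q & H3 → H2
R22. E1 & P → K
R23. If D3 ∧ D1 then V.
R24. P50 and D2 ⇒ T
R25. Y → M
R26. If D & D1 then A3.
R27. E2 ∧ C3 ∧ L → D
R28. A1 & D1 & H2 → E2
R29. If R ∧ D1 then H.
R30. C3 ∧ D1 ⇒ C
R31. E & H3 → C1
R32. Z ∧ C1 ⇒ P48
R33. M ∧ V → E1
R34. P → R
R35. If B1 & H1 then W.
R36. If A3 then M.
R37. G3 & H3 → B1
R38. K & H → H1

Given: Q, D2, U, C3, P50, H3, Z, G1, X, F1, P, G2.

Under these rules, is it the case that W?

Forward chaining from the given facts derives: P49, F3, J, B3, N, C2, E, H2, T, C1, P48, R, F, G, A1, B, A.
The only rule concluding W is R35, which needs B1; that is never established.

No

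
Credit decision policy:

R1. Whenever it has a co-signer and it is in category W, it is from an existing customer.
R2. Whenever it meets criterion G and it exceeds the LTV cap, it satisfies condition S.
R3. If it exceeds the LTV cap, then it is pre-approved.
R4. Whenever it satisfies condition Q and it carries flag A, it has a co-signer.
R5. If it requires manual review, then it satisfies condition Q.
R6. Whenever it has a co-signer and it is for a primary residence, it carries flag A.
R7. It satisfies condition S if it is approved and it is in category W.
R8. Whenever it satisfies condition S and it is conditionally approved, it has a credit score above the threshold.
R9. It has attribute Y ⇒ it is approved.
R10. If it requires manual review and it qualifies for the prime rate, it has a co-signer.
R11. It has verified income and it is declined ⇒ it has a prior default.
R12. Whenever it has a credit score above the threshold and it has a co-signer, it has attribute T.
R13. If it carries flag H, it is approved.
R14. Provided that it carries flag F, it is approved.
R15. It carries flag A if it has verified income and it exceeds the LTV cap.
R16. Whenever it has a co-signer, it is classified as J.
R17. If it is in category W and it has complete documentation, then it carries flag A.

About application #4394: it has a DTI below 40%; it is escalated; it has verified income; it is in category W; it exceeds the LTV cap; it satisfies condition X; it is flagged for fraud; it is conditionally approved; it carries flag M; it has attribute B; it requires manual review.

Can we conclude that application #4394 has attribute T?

Forward chaining from the given facts derives: is pre-approved, satisfies condition Q, carries flag A, has a co-signer, is classified as J, is from an existing customer.
The only rule concluding "it has attribute T" is R12, which needs "it has a credit score above the threshold"; that is never established.

No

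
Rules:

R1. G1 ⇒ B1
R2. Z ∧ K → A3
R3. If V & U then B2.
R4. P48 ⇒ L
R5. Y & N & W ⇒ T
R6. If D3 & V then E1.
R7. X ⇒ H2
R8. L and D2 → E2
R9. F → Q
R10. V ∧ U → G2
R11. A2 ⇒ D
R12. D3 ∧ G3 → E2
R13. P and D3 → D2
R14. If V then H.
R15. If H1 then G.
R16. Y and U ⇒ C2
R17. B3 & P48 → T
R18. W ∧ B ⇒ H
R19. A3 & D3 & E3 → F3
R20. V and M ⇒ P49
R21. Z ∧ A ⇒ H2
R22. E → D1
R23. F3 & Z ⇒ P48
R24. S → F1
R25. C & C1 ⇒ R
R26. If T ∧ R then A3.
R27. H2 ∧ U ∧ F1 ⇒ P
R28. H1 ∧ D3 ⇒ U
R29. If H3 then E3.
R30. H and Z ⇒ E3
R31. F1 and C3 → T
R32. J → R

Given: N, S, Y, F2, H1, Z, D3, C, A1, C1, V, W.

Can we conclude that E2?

Forward chaining from the given facts derives: T, E1, H, G, F1, R, A3, U, E3, B2, G2, C2, F3, P48, L.
Rules concluding E2: R8 needs D2; R12 needs G3 — none of these are established.

No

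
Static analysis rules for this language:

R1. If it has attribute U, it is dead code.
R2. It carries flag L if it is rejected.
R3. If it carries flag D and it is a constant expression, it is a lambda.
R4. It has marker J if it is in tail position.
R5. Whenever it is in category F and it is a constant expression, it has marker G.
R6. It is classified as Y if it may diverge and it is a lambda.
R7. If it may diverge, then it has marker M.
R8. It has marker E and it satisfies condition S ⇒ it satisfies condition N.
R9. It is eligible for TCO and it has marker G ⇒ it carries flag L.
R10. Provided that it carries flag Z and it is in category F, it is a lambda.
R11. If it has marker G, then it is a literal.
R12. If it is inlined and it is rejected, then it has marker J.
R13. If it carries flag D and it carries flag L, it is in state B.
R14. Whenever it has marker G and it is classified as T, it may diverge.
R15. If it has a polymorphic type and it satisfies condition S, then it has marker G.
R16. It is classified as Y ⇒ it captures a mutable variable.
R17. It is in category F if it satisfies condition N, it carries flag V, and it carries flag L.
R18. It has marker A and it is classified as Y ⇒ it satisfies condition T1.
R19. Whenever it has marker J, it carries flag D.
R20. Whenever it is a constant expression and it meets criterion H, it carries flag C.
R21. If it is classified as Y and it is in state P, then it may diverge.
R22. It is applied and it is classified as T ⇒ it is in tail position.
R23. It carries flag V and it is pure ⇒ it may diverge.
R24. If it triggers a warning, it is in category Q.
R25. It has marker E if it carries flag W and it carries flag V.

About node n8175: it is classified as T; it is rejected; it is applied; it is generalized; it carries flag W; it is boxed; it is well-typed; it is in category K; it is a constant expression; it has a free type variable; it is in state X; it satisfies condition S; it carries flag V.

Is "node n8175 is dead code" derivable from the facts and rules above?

Forward chaining from the given facts derives: carries flag L, is in tail position, has marker E, has marker J, satisfies condition N, is in category F, carries flag D, is a lambda, has marker G, is a literal, is in state B, may diverge, is classified as Y, has marker M, captures a mutable variable.
The only rule concluding "it is dead code" is R1, which needs "it has attribute U"; that is never established.

No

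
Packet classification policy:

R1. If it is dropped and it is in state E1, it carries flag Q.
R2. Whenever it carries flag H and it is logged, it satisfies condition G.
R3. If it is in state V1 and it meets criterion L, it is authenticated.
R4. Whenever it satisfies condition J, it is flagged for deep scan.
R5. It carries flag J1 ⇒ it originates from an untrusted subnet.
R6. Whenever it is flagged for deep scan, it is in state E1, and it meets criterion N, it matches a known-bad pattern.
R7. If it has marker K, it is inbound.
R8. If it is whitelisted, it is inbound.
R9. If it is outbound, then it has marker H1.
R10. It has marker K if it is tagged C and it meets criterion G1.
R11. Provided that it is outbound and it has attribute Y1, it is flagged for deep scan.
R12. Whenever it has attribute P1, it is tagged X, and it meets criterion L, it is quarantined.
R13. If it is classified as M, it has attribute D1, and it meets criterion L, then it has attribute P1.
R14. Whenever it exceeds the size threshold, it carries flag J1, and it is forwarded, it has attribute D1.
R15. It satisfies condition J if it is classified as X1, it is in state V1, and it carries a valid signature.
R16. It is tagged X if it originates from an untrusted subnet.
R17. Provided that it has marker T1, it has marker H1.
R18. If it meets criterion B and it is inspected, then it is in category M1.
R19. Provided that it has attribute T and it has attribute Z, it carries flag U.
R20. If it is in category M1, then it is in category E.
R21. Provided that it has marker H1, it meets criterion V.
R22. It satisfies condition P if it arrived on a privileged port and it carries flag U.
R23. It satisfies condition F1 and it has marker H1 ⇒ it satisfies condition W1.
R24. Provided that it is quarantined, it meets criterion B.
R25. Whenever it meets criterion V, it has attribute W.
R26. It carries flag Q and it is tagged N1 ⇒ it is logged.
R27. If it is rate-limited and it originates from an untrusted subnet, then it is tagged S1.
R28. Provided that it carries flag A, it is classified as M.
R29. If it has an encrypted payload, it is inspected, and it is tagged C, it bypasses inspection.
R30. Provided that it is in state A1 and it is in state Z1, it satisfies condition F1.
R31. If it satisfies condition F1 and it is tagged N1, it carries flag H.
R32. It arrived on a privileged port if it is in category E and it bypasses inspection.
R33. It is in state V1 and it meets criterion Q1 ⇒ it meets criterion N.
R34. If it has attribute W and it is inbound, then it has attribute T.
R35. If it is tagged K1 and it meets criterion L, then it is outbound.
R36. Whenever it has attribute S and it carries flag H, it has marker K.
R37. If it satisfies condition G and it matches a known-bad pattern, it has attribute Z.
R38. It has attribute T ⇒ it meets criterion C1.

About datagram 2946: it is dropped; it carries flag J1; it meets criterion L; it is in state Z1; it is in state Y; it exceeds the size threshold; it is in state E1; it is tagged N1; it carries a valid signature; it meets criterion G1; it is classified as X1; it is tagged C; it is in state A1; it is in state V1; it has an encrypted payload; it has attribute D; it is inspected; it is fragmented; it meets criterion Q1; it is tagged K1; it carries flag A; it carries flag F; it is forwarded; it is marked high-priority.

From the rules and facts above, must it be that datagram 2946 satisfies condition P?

Yes

By R1 (it is dropped, it is in state E1): it carries flag Q.
By R5 (it carries flag J1): it originates from an untrusted subnet.
By R10 (it is tagged C, it meets criterion G1): it has marker K.
By R14 (it exceeds the size threshold, it carries flag J1, it is forwarded): it has attribute D1.
By R15 (it is classified as X1, it is in state V1, it carries a valid signature): it satisfies condition J.
By R16 (it originates from an untrusted subnet): it is tagged X.
By R26 (it carries flag Q, it is tagged N1): it is logged.
By R28 (it carries flag A): it is classified as M.
By R29 (it has an encrypted payload, it is inspected, it is tagged C): it bypasses inspection.
By R30 (it is in state A1, it is in state Z1): it satisfies condition F1.
By R31 (it satisfies condition F1, it is tagged N1): it carries flag H.
By R33 (it is in state V1, it meets criterion Q1): it meets criterion N.
By R35 (it is tagged K1, it meets criterion L): it is outbound.
By R2 (it carries flag H, it is logged): it satisfies condition G.
By R4 (it satisfies condition J): it is flagged for deep scan.
By R6 (it is flagged for deep scan, it is in state E1, it meets criterion N): it matches a known-bad pattern.
By R7 (it has marker K): it is inbound.
By R9 (it is outbound): it has marker H1.
By R13 (it is classified as M, it has attribute D1, it meets criterion L): it has attribute P1.
By R21 (it has marker H1): it meets criterion V.
By R25 (it meets criterion V): it has attribute W.
By R34 (it has attribute W, it is inbound): it has attribute T.
By R37 (it satisfies condition G, it matches a known-bad pattern): it has attribute Z.
By R12 (it has attribute P1, it is tagged X, it meets criterion L): it is quarantined.
By R19 (it has attribute T, it has attribute Z): it carries flag U.
By R24 (it is quarantined): it meets criterion B.
By R18 (it meets criterion B, it is inspected): it is in category M1.
By R20 (it is in category M1): it is in category E.
By R32 (it is in category E, it bypasses inspection): it arrived on a privileged port.
By R22 (it arrived on a privileged port, it carries flag U): it satisfies condition P.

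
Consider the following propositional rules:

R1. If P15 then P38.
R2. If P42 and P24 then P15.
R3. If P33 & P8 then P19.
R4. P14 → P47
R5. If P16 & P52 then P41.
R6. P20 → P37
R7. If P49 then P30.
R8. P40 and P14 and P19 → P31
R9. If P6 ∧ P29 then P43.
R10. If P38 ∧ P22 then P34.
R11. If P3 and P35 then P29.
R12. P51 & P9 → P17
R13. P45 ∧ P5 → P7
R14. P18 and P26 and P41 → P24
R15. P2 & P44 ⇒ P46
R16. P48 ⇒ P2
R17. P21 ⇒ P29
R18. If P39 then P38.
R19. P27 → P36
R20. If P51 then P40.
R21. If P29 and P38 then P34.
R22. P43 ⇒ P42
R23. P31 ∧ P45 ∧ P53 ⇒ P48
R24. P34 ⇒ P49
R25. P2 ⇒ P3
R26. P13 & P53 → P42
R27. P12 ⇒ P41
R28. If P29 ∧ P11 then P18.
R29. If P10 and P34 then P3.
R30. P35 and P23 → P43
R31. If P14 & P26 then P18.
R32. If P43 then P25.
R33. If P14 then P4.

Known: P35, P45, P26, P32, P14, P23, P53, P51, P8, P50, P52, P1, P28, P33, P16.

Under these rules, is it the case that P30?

Yes

P19  (by R3: P33, P8)
P41  (by R5: P16, P52)
P40  (by R20: P51)
P43  (by R30: P35, P23)
P18  (by R31: P14, P26)
P31  (by R8: P40, P14, P19)
P24  (by R14: P18, P26, P41)
P42  (by R22: P43)
P48  (by R23: P31, P45, P53)
P15  (by R2: P42, P24)
P2  (by R16: P48)
P3  (by R25: P2)
P38  (by R1: P15)
P29  (by R11: P3, P35)
P34  (by R21: P29, P38)
P49  (by R24: P34)
P30  (by R7: P49)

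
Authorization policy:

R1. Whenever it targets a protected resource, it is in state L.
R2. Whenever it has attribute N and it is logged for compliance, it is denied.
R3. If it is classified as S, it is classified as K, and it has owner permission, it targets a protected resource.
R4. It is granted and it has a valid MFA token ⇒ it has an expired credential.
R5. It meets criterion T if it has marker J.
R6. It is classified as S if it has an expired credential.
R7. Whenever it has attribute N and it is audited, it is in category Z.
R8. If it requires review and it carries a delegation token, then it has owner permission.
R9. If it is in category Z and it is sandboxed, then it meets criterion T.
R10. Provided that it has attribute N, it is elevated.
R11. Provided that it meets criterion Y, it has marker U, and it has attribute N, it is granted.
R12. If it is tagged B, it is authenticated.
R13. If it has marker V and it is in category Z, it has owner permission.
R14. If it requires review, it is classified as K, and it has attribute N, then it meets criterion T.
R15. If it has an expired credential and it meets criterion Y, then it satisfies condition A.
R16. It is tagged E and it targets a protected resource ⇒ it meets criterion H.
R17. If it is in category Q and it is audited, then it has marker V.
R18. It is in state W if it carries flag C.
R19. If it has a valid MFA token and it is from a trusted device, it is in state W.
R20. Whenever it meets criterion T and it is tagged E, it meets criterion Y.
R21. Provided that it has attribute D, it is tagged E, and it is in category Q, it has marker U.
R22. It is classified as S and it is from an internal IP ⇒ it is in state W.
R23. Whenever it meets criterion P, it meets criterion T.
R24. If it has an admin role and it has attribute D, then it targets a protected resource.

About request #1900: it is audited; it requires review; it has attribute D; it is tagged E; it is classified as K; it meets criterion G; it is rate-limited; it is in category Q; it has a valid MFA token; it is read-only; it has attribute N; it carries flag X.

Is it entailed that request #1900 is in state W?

No

Forward chaining from the given facts derives: is in category Z, is elevated, meets criterion T, has marker V, meets criterion Y, has marker U, is granted, has owner permission, has an expired credential, is classified as S, satisfies condition A, targets a protected resource, meets criterion H, is in state L.
Rules concluding "it is in state W": R18 needs "it carries flag C"; R19 needs "it is from a trusted device"; R22 needs "it is from an internal IP" — none of these are established.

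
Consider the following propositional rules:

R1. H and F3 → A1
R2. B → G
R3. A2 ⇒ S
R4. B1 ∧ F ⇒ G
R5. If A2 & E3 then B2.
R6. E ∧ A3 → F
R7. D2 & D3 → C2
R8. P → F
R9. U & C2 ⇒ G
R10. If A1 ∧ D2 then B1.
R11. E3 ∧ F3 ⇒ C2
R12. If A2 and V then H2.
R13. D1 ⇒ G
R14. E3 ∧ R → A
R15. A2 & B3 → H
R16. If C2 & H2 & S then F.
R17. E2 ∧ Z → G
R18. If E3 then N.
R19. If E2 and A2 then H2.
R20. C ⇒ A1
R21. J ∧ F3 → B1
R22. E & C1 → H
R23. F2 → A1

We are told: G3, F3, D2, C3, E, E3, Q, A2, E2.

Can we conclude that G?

No

Forward chaining from the given facts derives: S, B2, C2, N, H2, F.
Rules concluding G: R2 needs B; R4 needs B1; R9 needs U; R13 needs D1; R17 needs Z — none of these are established.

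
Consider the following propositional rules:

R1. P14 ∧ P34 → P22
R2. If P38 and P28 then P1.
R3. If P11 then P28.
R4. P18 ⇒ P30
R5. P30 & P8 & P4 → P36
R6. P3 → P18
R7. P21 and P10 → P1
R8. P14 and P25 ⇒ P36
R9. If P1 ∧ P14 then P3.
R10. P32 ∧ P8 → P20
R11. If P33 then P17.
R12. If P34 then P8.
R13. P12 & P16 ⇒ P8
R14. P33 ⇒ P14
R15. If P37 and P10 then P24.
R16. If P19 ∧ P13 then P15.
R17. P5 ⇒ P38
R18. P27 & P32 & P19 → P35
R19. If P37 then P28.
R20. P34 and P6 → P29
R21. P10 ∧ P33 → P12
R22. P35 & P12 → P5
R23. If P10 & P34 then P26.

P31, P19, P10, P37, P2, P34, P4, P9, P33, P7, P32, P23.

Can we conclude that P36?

Forward chaining from the given facts derives: P17, P8, P14, P24, P28, P12, P26, P22, P20.
Rules concluding P36: R5 needs P30; R8 needs P25 — none of these are established.

No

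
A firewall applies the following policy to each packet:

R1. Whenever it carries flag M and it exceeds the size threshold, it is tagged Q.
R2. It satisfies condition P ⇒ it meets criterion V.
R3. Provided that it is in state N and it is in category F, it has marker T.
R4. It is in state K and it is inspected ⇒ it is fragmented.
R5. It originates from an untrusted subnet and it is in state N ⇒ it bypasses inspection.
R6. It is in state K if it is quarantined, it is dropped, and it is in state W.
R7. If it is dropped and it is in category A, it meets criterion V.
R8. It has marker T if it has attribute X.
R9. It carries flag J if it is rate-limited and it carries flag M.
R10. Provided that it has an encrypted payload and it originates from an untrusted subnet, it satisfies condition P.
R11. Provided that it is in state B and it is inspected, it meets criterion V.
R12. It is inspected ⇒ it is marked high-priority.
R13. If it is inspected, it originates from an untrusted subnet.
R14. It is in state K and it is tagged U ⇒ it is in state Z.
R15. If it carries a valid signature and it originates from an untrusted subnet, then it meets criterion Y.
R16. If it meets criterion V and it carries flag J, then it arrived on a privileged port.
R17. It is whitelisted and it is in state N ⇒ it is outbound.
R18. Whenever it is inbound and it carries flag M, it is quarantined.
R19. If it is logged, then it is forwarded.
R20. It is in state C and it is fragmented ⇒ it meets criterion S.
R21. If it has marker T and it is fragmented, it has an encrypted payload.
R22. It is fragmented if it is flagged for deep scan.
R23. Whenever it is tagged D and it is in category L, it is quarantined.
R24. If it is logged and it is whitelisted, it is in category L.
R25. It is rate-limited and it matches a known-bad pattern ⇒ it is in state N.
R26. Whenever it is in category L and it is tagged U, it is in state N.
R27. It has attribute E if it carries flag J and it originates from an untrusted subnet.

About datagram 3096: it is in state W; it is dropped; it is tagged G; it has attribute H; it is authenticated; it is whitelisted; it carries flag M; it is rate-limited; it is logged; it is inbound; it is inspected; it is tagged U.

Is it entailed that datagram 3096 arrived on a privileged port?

Forward chaining from the given facts derives: carries flag J, is marked high-priority, originates from an untrusted subnet, is quarantined, is forwarded, is in category L, is in state N, has attribute E, bypasses inspection, is in state K, is in state Z, is outbound, is fragmented.
The only rule concluding "it arrived on a privileged port" is R16, which needs "it meets criterion V"; that is never established.

No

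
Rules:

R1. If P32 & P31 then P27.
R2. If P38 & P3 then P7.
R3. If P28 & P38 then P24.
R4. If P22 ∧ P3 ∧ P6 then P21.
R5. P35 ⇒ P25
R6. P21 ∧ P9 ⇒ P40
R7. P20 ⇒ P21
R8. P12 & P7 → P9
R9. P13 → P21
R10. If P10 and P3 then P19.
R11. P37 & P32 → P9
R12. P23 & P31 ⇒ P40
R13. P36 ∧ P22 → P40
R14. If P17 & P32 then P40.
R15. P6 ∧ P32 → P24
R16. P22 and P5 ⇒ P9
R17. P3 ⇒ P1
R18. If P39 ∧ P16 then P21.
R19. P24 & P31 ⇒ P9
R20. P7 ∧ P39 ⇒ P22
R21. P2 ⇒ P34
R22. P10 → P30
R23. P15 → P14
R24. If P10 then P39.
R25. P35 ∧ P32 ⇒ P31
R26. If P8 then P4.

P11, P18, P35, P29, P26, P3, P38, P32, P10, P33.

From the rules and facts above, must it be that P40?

Forward chaining from the given facts derives: P7, P25, P19, P1, P30, P39, P31, P27, P22.
Rules concluding P40: R6 needs P21; R12 needs P23; R13 needs P36; R14 needs P17 — none of these are established.

No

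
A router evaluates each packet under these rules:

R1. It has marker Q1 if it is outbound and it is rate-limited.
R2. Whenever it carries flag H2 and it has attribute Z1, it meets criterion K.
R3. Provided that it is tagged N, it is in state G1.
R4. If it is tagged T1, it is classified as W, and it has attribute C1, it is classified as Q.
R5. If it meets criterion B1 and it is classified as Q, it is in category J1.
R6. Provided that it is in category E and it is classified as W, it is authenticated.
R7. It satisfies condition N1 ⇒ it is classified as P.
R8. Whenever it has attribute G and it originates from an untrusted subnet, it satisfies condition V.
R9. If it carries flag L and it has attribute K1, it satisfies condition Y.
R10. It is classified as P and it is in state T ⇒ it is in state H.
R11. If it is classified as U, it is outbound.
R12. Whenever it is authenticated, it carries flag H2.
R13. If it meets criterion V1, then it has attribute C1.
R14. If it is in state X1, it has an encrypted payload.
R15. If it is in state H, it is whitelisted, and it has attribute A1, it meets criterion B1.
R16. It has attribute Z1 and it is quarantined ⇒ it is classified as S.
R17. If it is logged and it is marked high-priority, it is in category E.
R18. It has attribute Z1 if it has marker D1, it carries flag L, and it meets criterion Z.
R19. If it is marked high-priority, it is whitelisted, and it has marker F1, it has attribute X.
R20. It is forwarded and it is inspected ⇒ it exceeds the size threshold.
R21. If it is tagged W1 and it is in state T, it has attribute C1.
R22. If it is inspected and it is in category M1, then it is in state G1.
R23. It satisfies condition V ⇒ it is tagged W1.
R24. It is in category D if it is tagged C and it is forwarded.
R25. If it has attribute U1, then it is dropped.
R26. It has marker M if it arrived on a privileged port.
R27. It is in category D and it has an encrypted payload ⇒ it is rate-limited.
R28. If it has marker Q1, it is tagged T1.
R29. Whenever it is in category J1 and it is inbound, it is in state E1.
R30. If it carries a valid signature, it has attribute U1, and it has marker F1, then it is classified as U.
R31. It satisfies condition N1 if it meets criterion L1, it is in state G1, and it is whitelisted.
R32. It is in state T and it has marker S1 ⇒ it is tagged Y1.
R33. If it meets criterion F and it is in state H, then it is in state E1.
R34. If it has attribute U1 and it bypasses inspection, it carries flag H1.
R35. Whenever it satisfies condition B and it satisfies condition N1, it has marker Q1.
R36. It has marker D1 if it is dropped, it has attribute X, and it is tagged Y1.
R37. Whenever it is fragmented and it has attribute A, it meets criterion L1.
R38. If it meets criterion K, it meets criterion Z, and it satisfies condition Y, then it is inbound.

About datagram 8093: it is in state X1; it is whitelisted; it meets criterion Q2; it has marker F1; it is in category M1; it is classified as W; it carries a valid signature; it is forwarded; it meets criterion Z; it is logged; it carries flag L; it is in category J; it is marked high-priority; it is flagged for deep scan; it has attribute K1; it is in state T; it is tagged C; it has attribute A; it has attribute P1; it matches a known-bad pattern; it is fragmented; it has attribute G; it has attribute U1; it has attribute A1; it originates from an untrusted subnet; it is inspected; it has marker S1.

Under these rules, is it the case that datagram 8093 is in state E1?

Yes

By R8 (it has attribute G, it originates from an untrusted subnet): it satisfies condition V.
By R9 (it carries flag L, it has attribute K1): it satisfies condition Y.
By R14 (it is in state X1): it has an encrypted payload.
By R17 (it is logged, it is marked high-priority): it is in category E.
By R19 (it is marked high-priority, it is whitelisted, it has marker F1): it has attribute X.
By R22 (it is inspected, it is in category M1): it is in state G1.
By R23 (it satisfies condition V): it is tagged W1.
By R24 (it is tagged C, it is forwarded): it is in category D.
By R25 (it has attribute U1): it is dropped.
By R27 (it is in category D, it has an encrypted payload): it is rate-limited.
By R30 (it carries a valid signature, it has attribute U1, it has marker F1): it is classified as U.
By R32 (it is in state T, it has marker S1): it is tagged Y1.
By R36 (it is dropped, it has attribute X, it is tagged Y1): it has marker D1.
By R37 (it is fragmented, it has attribute A): it meets criterion L1.
By R6 (it is in category E, it is classified as W): it is authenticated.
By R11 (it is classified as U): it is outbound.
By R12 (it is authenticated): it carries flag H2.
By R18 (it has marker D1, it carries flag L, it meets criterion Z): it has attribute Z1.
By R21 (it is tagged W1, it is in state T): it has attribute C1.
By R31 (it meets criterion L1, it is in state G1, it is whitelisted): it satisfies condition N1.
By R1 (it is outbound, it is rate-limited): it has marker Q1.
By R2 (it carries flag H2, it has attribute Z1): it meets criterion K.
By R7 (it satisfies condition N1): it is classified as P.
By R10 (it is classified as P, it is in state T): it is in state H.
By R15 (it is in state H, it is whitelisted, it has attribute A1): it meets criterion B1.
By R28 (it has marker Q1): it is tagged T1.
By R38 (it meets criterion K, it meets criterion Z, it satisfies condition Y): it is inbound.
By R4 (it is tagged T1, it is classified as W, it has attribute C1): it is classified as Q.
By R5 (it meets criterion B1, it is classified as Q): it is in category J1.
By R29 (it is in category J1, it is inbound): it is in state E1.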